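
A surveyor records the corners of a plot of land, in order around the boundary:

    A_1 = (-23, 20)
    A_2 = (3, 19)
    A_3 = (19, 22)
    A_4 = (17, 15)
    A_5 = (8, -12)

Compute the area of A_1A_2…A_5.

Apply the shoelace (surveyor's) formula: 2A = Σ (x_i·y_{i+1} − x_{i+1}·y_i), indices taken mod 5.
A_1→A_2: (-23)(19) − (3)(20) = -497
A_2→A_3: (3)(22) − (19)(19) = -295
A_3→A_4: (19)(15) − (17)(22) = -89
A_4→A_5: (17)(-12) − (8)(15) = -324
A_5→A_1: (8)(20) − (-23)(-12) = -116
Σ = -1321
Area = |Σ|/2 = 660.5.

660.5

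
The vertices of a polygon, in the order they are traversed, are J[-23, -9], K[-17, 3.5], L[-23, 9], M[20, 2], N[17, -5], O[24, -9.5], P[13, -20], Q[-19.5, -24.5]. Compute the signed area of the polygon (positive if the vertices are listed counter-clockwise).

-1080.25

J→K: (-23)(3.5) − (-17)(-9) = -233.5
K→L: (-17)(9) − (-23)(3.5) = -72.5
L→M: (-23)(2) − (20)(9) = -226
M→N: (20)(-5) − (17)(2) = -134
N→O: (17)(-9.5) − (24)(-5) = -41.5
O→P: (24)(-20) − (13)(-9.5) = -356.5
P→Q: (13)(-24.5) − (-19.5)(-20) = -708.5
Q→J: (-19.5)(-9) − (-23)(-24.5) = -388
Σ = -2160.5
Signed area = Σ/2 = -1080.25 (negative ⇒ clockwise traversal).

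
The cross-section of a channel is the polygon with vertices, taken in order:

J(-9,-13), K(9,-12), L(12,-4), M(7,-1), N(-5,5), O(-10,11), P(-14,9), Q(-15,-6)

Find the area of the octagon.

399

J→K: (-9)(-12) − (9)(-13) = 225
K→L: (9)(-4) − (12)(-12) = 108
L→M: (12)(-1) − (7)(-4) = 16
M→N: (7)(5) − (-5)(-1) = 30
N→O: (-5)(11) − (-10)(5) = -5
O→P: (-10)(9) − (-14)(11) = 64
P→Q: (-14)(-6) − (-15)(9) = 219
Q→J: (-15)(-13) − (-9)(-6) = 141
Σ = 798
Area = |Σ|/2 = 399.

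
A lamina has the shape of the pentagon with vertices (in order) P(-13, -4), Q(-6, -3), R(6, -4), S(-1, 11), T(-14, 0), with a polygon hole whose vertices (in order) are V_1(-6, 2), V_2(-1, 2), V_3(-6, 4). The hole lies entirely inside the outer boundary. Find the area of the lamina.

159.5

Outer boundary:
P→Q: (-13)(-3) − (-6)(-4) = 15
Q→R: (-6)(-4) − (6)(-3) = 42
R→S: (6)(11) − (-1)(-4) = 62
S→T: (-1)(0) − (-14)(11) = 154
T→P: (-14)(-4) − (-13)(0) = 56
Σ = 329
Area = |Σ|/2 = 164.5.
Hole:
Apply the surveyor's formula: 2A = Σ (x_i·y_{i+1} − x_{i+1}·y_i), indices taken mod 3.
V_1→V_2: (-6)(2) − (-1)(2) = -10
V_2→V_3: (-1)(4) − (-6)(2) = 8
V_3→V_1: (-6)(2) − (-6)(4) = 12
Σ = 10
Area = |Σ|/2 = 5.
Net area = 164.5 − 5 = 159.5.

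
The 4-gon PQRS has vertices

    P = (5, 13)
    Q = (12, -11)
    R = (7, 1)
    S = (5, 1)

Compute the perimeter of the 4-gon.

|PQ| = √((7)² + (-24)²) = √625 = 25
|QR| = √((-5)² + (12)²) = √169 = 13
|RS| = √((-2)² + (0)²) = √4 = 2
|SP| = √((0)² + (12)²) = √144 = 12
Perimeter = 25 + 13 + 2 + 12 = 52.

52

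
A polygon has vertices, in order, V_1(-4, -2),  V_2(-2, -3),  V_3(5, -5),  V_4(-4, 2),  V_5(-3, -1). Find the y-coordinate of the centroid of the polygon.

Apply the shoelace formula. First the cross-terms c_i = x_i·y_{i+1} − x_{i+1}·y_i:
  8, 25, -10, 10, 2  ⇒  2A = 35, A = 17.5.
Then Σ (y_i + y_{i+1})·c_i = -206, so ȳ = -206 / (6·17.5) = -206/105.

-206/105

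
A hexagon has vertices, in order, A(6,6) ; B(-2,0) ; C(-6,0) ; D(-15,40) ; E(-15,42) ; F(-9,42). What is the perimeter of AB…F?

|AB| = √((-8)² + (-6)²) = √100 = 10
|BC| = √((-4)² + (0)²) = √16 = 4
|CD| = √((-9)² + (40)²) = √1681 = 41
|DE| = √((0)² + (2)²) = √4 = 2
|EF| = √((6)² + (0)²) = √36 = 6
|FA| = √((15)² + (-36)²) = √1521 = 39
Perimeter = 10 + 4 + 41 + 2 + 6 + 39 = 102.

102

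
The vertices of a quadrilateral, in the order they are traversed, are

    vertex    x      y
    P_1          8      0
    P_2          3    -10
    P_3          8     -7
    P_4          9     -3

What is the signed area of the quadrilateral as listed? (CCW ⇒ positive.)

21

Apply Gauss's area formula: 2A = Σ (x_i·y_{i+1} − x_{i+1}·y_i), indices taken mod 4.
Σ = (-80) + (59) + (39) + (24) = 42
Signed area = Σ/2 = 21 (positive ⇒ counter-clockwise traversal).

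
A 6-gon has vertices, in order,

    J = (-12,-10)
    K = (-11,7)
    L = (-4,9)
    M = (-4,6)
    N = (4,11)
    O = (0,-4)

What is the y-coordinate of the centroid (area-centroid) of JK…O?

194/231

Apply the surveyor's formula. First the cross-terms c_i = x_i·y_{i+1} − x_{i+1}·y_i:
  -194, -71, 12, -68, -16, -48  ⇒  2A = -385, A = -192.5.
Then Σ (y_i + y_{i+1})·c_i = -970, so ȳ = -970 / (6·(-192.5)) = 194/231.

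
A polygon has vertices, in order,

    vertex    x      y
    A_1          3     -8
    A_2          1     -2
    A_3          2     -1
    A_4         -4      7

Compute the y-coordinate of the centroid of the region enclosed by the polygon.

Apply the shoelace formula. First the cross-terms c_i = x_i·y_{i+1} − x_{i+1}·y_i:
  2, 3, 10, 11  ⇒  2A = 26, A = 13.
Then Σ (y_i + y_{i+1})·c_i = 20, so ȳ = 20 / (6·13) = 10/39.

10/39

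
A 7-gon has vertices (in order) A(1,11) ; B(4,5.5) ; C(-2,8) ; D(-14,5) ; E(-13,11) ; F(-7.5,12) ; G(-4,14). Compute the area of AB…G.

85.5

Apply the shoelace (surveyor's) formula: 2A = Σ (x_i·y_{i+1} − x_{i+1}·y_i), indices taken mod 7.
Σ = (-38.5) + (43) + (102) + (-89) + (-73.5) + (-57) + (-58) = -171
Area = |Σ|/2 = 85.5.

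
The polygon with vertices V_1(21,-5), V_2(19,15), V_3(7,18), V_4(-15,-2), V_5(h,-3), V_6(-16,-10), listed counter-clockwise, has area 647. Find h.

-13

Write out the shoelace sum; only the two edges meeting at V_5 involve h:
2·Area = [((-15)·(-3) − h·(-2)) + (h·(-10) − (-16)·(-3))] + 1193
       = -8·h + 1190 = 1294
⇒ h = -13.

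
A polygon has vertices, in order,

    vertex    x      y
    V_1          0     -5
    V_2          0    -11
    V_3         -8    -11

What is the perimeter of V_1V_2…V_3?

24

|V_1V_2| = √((0)² + (-6)²) = √36 = 6
|V_2V_3| = √((-8)² + (0)²) = √64 = 8
|V_3V_1| = √((8)² + (6)²) = √100 = 10
Perimeter = 6 + 8 + 10 = 24.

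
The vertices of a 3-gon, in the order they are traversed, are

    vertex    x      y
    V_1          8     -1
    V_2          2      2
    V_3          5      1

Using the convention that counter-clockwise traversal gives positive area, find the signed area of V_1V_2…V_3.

-1.5

Apply the surveyor's formula: 2A = Σ (x_i·y_{i+1} − x_{i+1}·y_i), indices taken mod 3.
Σ = (18) + (-8) + (-13) = -3
Signed area = Σ/2 = -1.5 (negative ⇒ clockwise traversal).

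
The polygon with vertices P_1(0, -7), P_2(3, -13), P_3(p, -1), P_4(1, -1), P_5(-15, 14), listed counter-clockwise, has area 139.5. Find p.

13

The doubled signed area Σ (x_i y_{i+1} − x_{i+1} y_i) is linear in p.
With p=0 it equals 123; the coefficient of p is 12 (from the two edges through P_3).
So 12·p + 123 = 2·139.5 = 279 ⇒ p = 13.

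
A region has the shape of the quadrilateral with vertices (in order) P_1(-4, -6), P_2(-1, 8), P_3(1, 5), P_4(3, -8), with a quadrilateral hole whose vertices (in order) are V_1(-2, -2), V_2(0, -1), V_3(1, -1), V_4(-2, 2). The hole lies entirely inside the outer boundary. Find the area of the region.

Outer boundary:
Apply the shoelace (surveyor's) formula: 2A = Σ (x_i·y_{i+1} − x_{i+1}·y_i), indices taken mod 4.
P_1→P_2: (-4)(8) − (-1)(-6) = -38
P_2→P_3: (-1)(5) − (1)(8) = -13
P_3→P_4: (1)(-8) − (3)(5) = -23
P_4→P_1: (3)(-6) − (-4)(-8) = -50
Σ = -124
Area = |Σ|/2 = 62.
Hole:
Apply the shoelace (surveyor's) formula: 2A = Σ (x_i·y_{i+1} − x_{i+1}·y_i), indices taken mod 4.
Cross-terms: 2, 1, 0, 8  ⇒  Σ = 11
Area = |Σ|/2 = 5.5.
Net area = 62 − 5.5 = 56.5.

56.5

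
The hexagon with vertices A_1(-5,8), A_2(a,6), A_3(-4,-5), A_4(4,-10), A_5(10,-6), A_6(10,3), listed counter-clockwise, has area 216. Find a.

The doubled signed area Σ (x_i y_{i+1} − x_{i+1} y_i) is linear in a.
With a=0 it equals 315; the coefficient of a is -13 (from the two edges through A_2).
So -13·a + 315 = 2·216 = 432 ⇒ a = -9.

-9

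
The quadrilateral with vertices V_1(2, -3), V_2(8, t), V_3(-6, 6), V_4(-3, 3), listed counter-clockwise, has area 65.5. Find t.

The doubled signed area Σ (x_i y_{i+1} − x_{i+1} y_i) is linear in t.
With t=0 it equals 75; the coefficient of t is 8 (from the two edges through V_2).
So 8·t + 75 = 2·65.5 = 131 ⇒ t = 7.

7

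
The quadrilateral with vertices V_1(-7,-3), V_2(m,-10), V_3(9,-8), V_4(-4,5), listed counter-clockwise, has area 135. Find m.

-10

Write out the shoelace sum; only the two edges meeting at V_2 involve m:
2·Area = [((-7)·(-10) − m·(-3)) + (m·(-8) − 9·(-10))] + 60
       = -5·m + 220 = 270
⇒ m = -10.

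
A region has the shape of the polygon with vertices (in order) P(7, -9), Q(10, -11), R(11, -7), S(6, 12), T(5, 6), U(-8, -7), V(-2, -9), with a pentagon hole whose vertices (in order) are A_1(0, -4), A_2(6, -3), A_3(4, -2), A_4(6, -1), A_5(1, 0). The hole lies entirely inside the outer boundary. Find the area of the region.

Outer boundary:
Apply the surveyor's formula: 2A = Σ (x_i·y_{i+1} − x_{i+1}·y_i), indices taken mod 7.
Σ = (13) + (51) + (174) + (-24) + (13) + (58) + (81) = 366
Area = |Σ|/2 = 183.
Hole:
A_1→A_2: (0)(-3) − (6)(-4) = 24
A_2→A_3: (6)(-2) − (4)(-3) = 0
A_3→A_4: (4)(-1) − (6)(-2) = 8
A_4→A_5: (6)(0) − (1)(-1) = 1
A_5→A_1: (1)(-4) − (0)(0) = -4
Σ = 29
Area = |Σ|/2 = 14.5.
Net area = 183 − 14.5 = 168.5.

168.5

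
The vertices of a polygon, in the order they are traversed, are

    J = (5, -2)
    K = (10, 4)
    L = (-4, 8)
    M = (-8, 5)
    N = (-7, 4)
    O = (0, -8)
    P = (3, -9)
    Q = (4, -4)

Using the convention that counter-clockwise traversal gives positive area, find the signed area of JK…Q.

149.5

Σ = (40) + (96) + (44) + (3) + (56) + (24) + (24) + (12) = 299
Signed area = Σ/2 = 149.5 (positive ⇒ counter-clockwise traversal).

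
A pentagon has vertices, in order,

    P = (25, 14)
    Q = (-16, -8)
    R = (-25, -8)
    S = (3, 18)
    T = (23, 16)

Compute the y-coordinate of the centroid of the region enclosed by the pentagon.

Apply the shoelace (surveyor's) formula. First the cross-terms c_i = x_i·y_{i+1} − x_{i+1}·y_i:
  24, -72, -426, -366, -78  ⇒  2A = -918, A = -459.
Then Σ (y_i + y_{i+1})·c_i = -17748, so ȳ = -17748 / (6·(-459)) = 58/9.

58/9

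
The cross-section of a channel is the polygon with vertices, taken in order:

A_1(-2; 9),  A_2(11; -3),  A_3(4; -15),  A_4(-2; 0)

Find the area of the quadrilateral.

147

Apply the shoelace formula: 2A = Σ (x_i·y_{i+1} − x_{i+1}·y_i), indices taken mod 4.
Cross-terms: -93, -153, -30, -18  ⇒  Σ = -294
Area = |Σ|/2 = 147.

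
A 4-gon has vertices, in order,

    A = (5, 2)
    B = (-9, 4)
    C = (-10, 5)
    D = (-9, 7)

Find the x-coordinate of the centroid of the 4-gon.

-14/3

Apply the shoelace formula. First the cross-terms c_i = x_i·y_{i+1} − x_{i+1}·y_i:
  38, -5, -25, -53  ⇒  2A = -45, A = -22.5.
Then Σ (x_i + x_{i+1})·c_i = 630, so x̄ = 630 / (6·(-22.5)) = -14/3.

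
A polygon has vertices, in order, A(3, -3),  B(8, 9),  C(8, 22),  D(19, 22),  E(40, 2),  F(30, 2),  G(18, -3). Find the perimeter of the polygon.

104

|AB| = √((5)² + (12)²) = √169 = 13
|BC| = √((0)² + (13)²) = √169 = 13
|CD| = √((11)² + (0)²) = √121 = 11
|DE| = √((21)² + (-20)²) = √841 = 29
|EF| = √((-10)² + (0)²) = √100 = 10
|FG| = √((-12)² + (-5)²) = √169 = 13
|GA| = √((-15)² + (0)²) = √225 = 15
Perimeter = 13 + 13 + 11 + 29 + 10 + 13 + 15 = 104.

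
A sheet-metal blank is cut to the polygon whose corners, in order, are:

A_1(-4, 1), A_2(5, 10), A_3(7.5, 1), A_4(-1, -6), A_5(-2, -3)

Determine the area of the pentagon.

91

Apply the shoelace formula: 2A = Σ (x_i·y_{i+1} − x_{i+1}·y_i), indices taken mod 5.
A_1→A_2: (-4)(10) − (5)(1) = -45
A_2→A_3: (5)(1) − (7.5)(10) = -70
A_3→A_4: (7.5)(-6) − (-1)(1) = -44
A_4→A_5: (-1)(-3) − (-2)(-6) = -9
A_5→A_1: (-2)(1) − (-4)(-3) = -14
Σ = -182
Area = |Σ|/2 = 91.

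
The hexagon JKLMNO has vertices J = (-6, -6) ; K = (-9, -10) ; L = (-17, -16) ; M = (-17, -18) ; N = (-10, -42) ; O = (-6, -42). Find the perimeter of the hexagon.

|JK| = √((-3)² + (-4)²) = √25 = 5
|KL| = √((-8)² + (-6)²) = √100 = 10
|LM| = √((0)² + (-2)²) = √4 = 2
|MN| = √((7)² + (-24)²) = √625 = 25
|NO| = √((4)² + (0)²) = √16 = 4
|OJ| = √((0)² + (36)²) = √1296 = 36
Perimeter = 5 + 10 + 2 + 25 + 4 + 36 = 82.

82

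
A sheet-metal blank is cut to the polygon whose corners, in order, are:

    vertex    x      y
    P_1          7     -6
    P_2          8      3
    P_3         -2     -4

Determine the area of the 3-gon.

41.5

Apply Gauss's area formula: 2A = Σ (x_i·y_{i+1} − x_{i+1}·y_i), indices taken mod 3.
Σ = (69) + (-26) + (40) = 83
Area = |Σ|/2 = 41.5.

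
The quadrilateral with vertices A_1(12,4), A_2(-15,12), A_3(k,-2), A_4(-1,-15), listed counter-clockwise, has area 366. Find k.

-12

Write out the shoelace sum; only the two edges meeting at A_3 involve k:
2·Area = [((-15)·(-2) − k·12) + (k·(-15) − (-1)·(-2))] + 380
       = -27·k + 408 = 732
⇒ k = -12.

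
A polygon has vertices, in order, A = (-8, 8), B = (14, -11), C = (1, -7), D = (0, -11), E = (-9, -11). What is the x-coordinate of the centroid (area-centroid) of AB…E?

-239/127

Apply the shoelace (surveyor's) formula. First the cross-terms c_i = x_i·y_{i+1} − x_{i+1}·y_i:
  -24, -87, -11, -99, -160  ⇒  2A = -381, A = -190.5.
Then Σ (x_i + x_{i+1})·c_i = 2151, so x̄ = 2151 / (6·(-190.5)) = -239/127.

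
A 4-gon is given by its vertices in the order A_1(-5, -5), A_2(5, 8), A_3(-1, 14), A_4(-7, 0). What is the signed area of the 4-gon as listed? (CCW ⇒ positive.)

Σ = (-15) + (78) + (98) + (35) = 196
Signed area = Σ/2 = 98 (positive ⇒ counter-clockwise traversal).

98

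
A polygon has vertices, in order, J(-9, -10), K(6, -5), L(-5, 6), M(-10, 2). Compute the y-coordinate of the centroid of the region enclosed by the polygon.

Apply the shoelace formula. First the cross-terms c_i = x_i·y_{i+1} − x_{i+1}·y_i:
  105, 11, 50, 118  ⇒  2A = 284, A = 142.
Then Σ (y_i + y_{i+1})·c_i = -2108, so ȳ = -2108 / (6·142) = -527/213.

-527/213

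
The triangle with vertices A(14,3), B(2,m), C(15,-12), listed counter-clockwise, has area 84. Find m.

The doubled signed area Σ (x_i y_{i+1} − x_{i+1} y_i) is linear in m.
With m=0 it equals 183; the coefficient of m is -1 (from the two edges through B).
So -1·m + 183 = 2·84 = 168 ⇒ m = 15.

15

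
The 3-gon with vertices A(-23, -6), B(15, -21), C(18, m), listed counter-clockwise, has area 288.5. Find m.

The doubled signed area Σ (x_i y_{i+1} − x_{i+1} y_i) is linear in m.
With m=0 it equals 843; the coefficient of m is 38 (from the two edges through C).
So 38·m + 843 = 2·288.5 = 577 ⇒ m = -7.

-7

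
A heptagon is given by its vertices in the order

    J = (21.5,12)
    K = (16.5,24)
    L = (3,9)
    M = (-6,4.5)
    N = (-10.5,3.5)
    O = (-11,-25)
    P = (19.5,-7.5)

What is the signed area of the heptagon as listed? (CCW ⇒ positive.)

877.25

Apply the surveyor's formula: 2A = Σ (x_i·y_{i+1} − x_{i+1}·y_i), indices taken mod 7.
Σ = (318) + (76.5) + (67.5) + (26.25) + (301) + (570) + (395.25) = 1754.5
Signed area = Σ/2 = 877.25 (positive ⇒ counter-clockwise traversal).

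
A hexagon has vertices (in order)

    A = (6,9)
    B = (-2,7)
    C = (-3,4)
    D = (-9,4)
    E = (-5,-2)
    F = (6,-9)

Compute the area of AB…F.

Cross-terms: 60, 13, 24, 38, 57, 108  ⇒  Σ = 300
Area = |Σ|/2 = 150.

150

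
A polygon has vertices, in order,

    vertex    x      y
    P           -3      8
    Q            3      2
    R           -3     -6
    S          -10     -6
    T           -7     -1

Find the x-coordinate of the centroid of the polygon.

Apply the shoelace (surveyor's) formula. First the cross-terms c_i = x_i·y_{i+1} − x_{i+1}·y_i:
  -30, -12, -42, -32, -59  ⇒  2A = -175, A = -87.5.
Then Σ (x_i + x_{i+1})·c_i = 1680, so x̄ = 1680 / (6·(-87.5)) = -3.2.

-3.2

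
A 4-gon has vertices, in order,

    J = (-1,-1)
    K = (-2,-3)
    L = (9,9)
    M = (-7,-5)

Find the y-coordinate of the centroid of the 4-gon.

11/9

Apply the surveyor's formula. First the cross-terms c_i = x_i·y_{i+1} − x_{i+1}·y_i:
  1, 9, 18, 2  ⇒  2A = 30, A = 15.
Then Σ (y_i + y_{i+1})·c_i = 110, so ȳ = 110 / (6·15) = 11/9.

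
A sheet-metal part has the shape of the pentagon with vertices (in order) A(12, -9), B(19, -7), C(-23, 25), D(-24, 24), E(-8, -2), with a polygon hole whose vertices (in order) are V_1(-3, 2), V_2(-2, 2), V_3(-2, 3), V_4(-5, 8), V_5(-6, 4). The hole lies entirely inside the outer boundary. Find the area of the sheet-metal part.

381

Outer boundary:
Σ = (87) + (314) + (48) + (240) + (96) = 785
Area = |Σ|/2 = 392.5.
Hole:
V_1→V_2: (-3)(2) − (-2)(2) = -2
V_2→V_3: (-2)(3) − (-2)(2) = -2
V_3→V_4: (-2)(8) − (-5)(3) = -1
V_4→V_5: (-5)(4) − (-6)(8) = 28
V_5→V_1: (-6)(2) − (-3)(4) = 0
Σ = 23
Area = |Σ|/2 = 11.5.
Net area = 392.5 − 11.5 = 381.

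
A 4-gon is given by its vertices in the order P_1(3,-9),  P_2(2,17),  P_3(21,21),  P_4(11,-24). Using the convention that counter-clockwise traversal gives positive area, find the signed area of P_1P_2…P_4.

-504

Apply the shoelace (surveyor's) formula: 2A = Σ (x_i·y_{i+1} − x_{i+1}·y_i), indices taken mod 4.
Cross-terms: 69, -315, -735, -27  ⇒  Σ = -1008
Signed area = Σ/2 = -504 (negative ⇒ clockwise traversal).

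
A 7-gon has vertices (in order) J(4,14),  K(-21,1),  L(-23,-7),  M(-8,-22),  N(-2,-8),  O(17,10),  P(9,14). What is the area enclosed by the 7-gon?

636

Apply the shoelace formula: 2A = Σ (x_i·y_{i+1} − x_{i+1}·y_i), indices taken mod 7.
Σ = (298) + (170) + (450) + (20) + (116) + (148) + (70) = 1272
Area = |Σ|/2 = 636.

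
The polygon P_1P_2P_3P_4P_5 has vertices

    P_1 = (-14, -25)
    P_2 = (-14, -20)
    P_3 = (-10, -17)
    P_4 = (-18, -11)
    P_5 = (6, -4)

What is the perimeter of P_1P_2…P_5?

74

|P_1P_2| = √((0)² + (5)²) = √25 = 5
|P_2P_3| = √((4)² + (3)²) = √25 = 5
|P_3P_4| = √((-8)² + (6)²) = √100 = 10
|P_4P_5| = √((24)² + (7)²) = √625 = 25
|P_5P_1| = √((-20)² + (-21)²) = √841 = 29
Perimeter = 5 + 5 + 10 + 25 + 29 = 74.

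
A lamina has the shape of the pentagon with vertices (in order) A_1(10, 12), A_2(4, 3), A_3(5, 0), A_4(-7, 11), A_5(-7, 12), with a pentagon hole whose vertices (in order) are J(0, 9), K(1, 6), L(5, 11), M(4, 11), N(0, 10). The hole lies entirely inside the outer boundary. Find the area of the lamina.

83

Outer boundary:
Apply the shoelace (surveyor's) formula: 2A = Σ (x_i·y_{i+1} − x_{i+1}·y_i), indices taken mod 5.
A_1→A_2: (10)(3) − (4)(12) = -18
A_2→A_3: (4)(0) − (5)(3) = -15
A_3→A_4: (5)(11) − (-7)(0) = 55
A_4→A_5: (-7)(12) − (-7)(11) = -7
A_5→A_1: (-7)(12) − (10)(12) = -204
Σ = -189
Area = |Σ|/2 = 94.5.
Hole:
Σ = (-9) + (-19) + (11) + (40) + (0) = 23
Area = |Σ|/2 = 11.5.
Net area = 94.5 − 11.5 = 83.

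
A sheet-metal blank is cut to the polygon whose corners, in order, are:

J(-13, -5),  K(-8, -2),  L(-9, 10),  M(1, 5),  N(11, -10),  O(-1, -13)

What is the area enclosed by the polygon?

274.5

Apply the shoelace (surveyor's) formula: 2A = Σ (x_i·y_{i+1} − x_{i+1}·y_i), indices taken mod 6.
Cross-terms: -14, -98, -55, -65, -153, -164  ⇒  Σ = -549
Area = |Σ|/2 = 274.5.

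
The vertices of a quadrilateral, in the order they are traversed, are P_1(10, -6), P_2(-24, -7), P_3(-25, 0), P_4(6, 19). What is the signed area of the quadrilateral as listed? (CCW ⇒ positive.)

Cross-terms: -214, -175, -475, -226  ⇒  Σ = -1090
Signed area = Σ/2 = -545 (negative ⇒ clockwise traversal).

-545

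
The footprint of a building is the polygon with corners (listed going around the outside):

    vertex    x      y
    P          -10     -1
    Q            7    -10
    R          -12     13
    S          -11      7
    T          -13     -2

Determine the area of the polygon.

121.5

P→Q: (-10)(-10) − (7)(-1) = 107
Q→R: (7)(13) − (-12)(-10) = -29
R→S: (-12)(7) − (-11)(13) = 59
S→T: (-11)(-2) − (-13)(7) = 113
T→P: (-13)(-1) − (-10)(-2) = -7
Σ = 243
Area = |Σ|/2 = 121.5.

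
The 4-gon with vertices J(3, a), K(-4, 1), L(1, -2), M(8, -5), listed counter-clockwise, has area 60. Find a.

Write out the shoelace sum; only the two edges meeting at J involve a:
2·Area = [(8·a − 3·(-5)) + (3·1 − (-4)·a)] + 18
       = 12·a + 36 = 120
⇒ a = 7.

7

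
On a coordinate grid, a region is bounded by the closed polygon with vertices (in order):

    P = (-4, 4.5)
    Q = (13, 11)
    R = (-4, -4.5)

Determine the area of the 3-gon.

76.5

Σ = (-102.5) + (-14.5) + (-36) = -153
Area = |Σ|/2 = 76.5.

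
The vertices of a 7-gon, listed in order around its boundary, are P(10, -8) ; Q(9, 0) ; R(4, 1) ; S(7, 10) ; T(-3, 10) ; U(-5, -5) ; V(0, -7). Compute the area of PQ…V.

192

Apply the surveyor's formula: 2A = Σ (x_i·y_{i+1} − x_{i+1}·y_i), indices taken mod 7.
Σ = (72) + (9) + (33) + (100) + (65) + (35) + (70) = 384
Area = |Σ|/2 = 192.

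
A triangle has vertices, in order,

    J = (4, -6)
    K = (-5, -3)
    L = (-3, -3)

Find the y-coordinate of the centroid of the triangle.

-4

Apply the shoelace formula. First the cross-terms c_i = x_i·y_{i+1} − x_{i+1}·y_i:
  -42, 6, 30  ⇒  2A = -6, A = -3.
Then Σ (y_i + y_{i+1})·c_i = 72, so ȳ = 72 / (6·(-3)) = -4.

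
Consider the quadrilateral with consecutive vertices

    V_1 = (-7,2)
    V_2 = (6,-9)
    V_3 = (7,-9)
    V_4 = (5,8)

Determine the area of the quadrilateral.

V_1→V_2: (-7)(-9) − (6)(2) = 51
V_2→V_3: (6)(-9) − (7)(-9) = 9
V_3→V_4: (7)(8) − (5)(-9) = 101
V_4→V_1: (5)(2) − (-7)(8) = 66
Σ = 227
Area = |Σ|/2 = 113.5.

113.5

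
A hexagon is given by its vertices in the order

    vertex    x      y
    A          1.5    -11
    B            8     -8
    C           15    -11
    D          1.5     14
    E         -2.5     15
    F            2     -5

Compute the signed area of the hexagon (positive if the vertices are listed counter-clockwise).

Apply the shoelace (surveyor's) formula: 2A = Σ (x_i·y_{i+1} − x_{i+1}·y_i), indices taken mod 6.
Σ = (76) + (32) + (226.5) + (57.5) + (-17.5) + (-14.5) = 360
Signed area = Σ/2 = 180 (positive ⇒ counter-clockwise traversal).

180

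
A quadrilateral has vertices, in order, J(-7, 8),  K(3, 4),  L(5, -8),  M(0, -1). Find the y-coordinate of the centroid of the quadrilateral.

Apply Gauss's area formula. First the cross-terms c_i = x_i·y_{i+1} − x_{i+1}·y_i:
  -52, -44, -5, -7  ⇒  2A = -108, A = -54.
Then Σ (y_i + y_{i+1})·c_i = -452, so ȳ = -452 / (6·(-54)) = 113/81.

113/81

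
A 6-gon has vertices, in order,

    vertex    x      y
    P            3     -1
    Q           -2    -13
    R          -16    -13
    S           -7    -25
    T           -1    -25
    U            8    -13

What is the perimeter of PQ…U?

76

|PQ| = √((-5)² + (-12)²) = √169 = 13
|QR| = √((-14)² + (0)²) = √196 = 14
|RS| = √((9)² + (-12)²) = √225 = 15
|ST| = √((6)² + (0)²) = √36 = 6
|TU| = √((9)² + (12)²) = √225 = 15
|UP| = √((-5)² + (12)²) = √169 = 13
Perimeter = 13 + 14 + 15 + 6 + 15 + 13 = 76.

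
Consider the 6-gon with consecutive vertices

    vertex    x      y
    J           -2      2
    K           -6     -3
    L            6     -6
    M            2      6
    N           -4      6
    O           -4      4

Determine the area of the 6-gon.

82

Apply the surveyor's formula: 2A = Σ (x_i·y_{i+1} − x_{i+1}·y_i), indices taken mod 6.
Σ = (18) + (54) + (48) + (36) + (8) + (0) = 164
Area = |Σ|/2 = 82.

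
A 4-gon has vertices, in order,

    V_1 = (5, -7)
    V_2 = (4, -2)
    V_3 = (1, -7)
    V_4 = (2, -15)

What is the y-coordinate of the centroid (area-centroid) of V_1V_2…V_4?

-8

Apply the surveyor's formula. First the cross-terms c_i = x_i·y_{i+1} − x_{i+1}·y_i:
  18, -26, -1, 61  ⇒  2A = 52, A = 26.
Then Σ (y_i + y_{i+1})·c_i = -1248, so ȳ = -1248 / (6·26) = -8.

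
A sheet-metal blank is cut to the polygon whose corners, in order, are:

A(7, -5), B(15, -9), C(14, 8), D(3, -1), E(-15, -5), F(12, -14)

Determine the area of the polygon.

Σ = (12) + (246) + (-38) + (-30) + (270) + (38) = 498
Area = |Σ|/2 = 249.

249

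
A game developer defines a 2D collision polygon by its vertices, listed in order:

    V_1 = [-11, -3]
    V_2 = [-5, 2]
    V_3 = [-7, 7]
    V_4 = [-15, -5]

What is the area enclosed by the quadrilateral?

36

Cross-terms: -37, -21, 140, -10  ⇒  Σ = 72
Area = |Σ|/2 = 36.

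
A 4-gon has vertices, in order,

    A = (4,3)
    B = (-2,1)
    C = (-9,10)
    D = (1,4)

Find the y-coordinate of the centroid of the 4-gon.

68/15

Apply the surveyor's formula. First the cross-terms c_i = x_i·y_{i+1} − x_{i+1}·y_i:
  10, -11, -46, -13  ⇒  2A = -60, A = -30.
Then Σ (y_i + y_{i+1})·c_i = -816, so ȳ = -816 / (6·(-30)) = 68/15.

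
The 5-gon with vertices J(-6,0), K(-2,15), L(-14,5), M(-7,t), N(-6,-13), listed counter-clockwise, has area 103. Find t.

-6

Write out the shoelace sum; only the two edges meeting at M involve t:
2·Area = [((-14)·t − (-7)·5) + ((-7)·(-13) − (-6)·t)] + 32
       = -8·t + 158 = 206
⇒ t = -6.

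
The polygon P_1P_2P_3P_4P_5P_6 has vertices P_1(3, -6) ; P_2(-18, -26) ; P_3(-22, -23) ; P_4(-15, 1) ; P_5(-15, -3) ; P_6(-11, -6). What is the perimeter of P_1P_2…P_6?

|P_1P_2| = √((-21)² + (-20)²) = √841 = 29
|P_2P_3| = √((-4)² + (3)²) = √25 = 5
|P_3P_4| = √((7)² + (24)²) = √625 = 25
|P_4P_5| = √((0)² + (-4)²) = √16 = 4
|P_5P_6| = √((4)² + (-3)²) = √25 = 5
|P_6P_1| = √((14)² + (0)²) = √196 = 14
Perimeter = 29 + 5 + 25 + 4 + 5 + 14 = 82.

82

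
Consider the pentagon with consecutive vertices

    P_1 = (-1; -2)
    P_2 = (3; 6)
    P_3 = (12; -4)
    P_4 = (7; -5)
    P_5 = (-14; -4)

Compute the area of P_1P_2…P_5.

95

P_1→P_2: (-1)(6) − (3)(-2) = 0
P_2→P_3: (3)(-4) − (12)(6) = -84
P_3→P_4: (12)(-5) − (7)(-4) = -32
P_4→P_5: (7)(-4) − (-14)(-5) = -98
P_5→P_1: (-14)(-2) − (-1)(-4) = 24
Σ = -190
Area = |Σ|/2 = 95.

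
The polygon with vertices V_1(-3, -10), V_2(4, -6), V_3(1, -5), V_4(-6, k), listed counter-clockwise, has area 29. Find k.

-4

Write out the shoelace sum; only the two edges meeting at V_4 involve k:
2·Area = [(1·k − (-6)·(-5)) + ((-6)·(-10) − (-3)·k)] + 44
       = 4·k + 74 = 58
⇒ k = -4.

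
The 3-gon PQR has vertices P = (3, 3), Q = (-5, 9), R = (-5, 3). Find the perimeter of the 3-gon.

|PQ| = √((-8)² + (6)²) = √100 = 10
|QR| = √((0)² + (-6)²) = √36 = 6
|RP| = √((8)² + (0)²) = √64 = 8
Perimeter = 10 + 6 + 8 = 24.

24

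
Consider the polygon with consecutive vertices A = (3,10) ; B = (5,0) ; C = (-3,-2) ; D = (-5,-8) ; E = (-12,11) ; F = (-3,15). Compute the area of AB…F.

209.5

Apply the shoelace formula: 2A = Σ (x_i·y_{i+1} − x_{i+1}·y_i), indices taken mod 6.
A→B: (3)(0) − (5)(10) = -50
B→C: (5)(-2) − (-3)(0) = -10
C→D: (-3)(-8) − (-5)(-2) = 14
D→E: (-5)(11) − (-12)(-8) = -151
E→F: (-12)(15) − (-3)(11) = -147
F→A: (-3)(10) − (3)(15) = -75
Σ = -419
Area = |Σ|/2 = 209.5.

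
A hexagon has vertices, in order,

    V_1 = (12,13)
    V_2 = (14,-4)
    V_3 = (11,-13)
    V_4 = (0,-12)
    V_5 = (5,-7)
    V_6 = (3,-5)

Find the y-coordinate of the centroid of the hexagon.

-364/115

Apply the shoelace (surveyor's) formula. First the cross-terms c_i = x_i·y_{i+1} − x_{i+1}·y_i:
  -230, -138, -132, 60, -4, 99  ⇒  2A = -345, A = -172.5.
Then Σ (y_i + y_{i+1})·c_i = 3276, so ȳ = 3276 / (6·(-172.5)) = -364/115.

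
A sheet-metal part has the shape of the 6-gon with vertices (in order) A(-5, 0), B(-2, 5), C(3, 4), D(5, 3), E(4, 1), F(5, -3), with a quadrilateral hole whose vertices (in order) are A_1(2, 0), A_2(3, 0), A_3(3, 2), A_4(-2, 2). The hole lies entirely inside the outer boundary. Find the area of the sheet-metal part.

Outer boundary:
Cross-terms: -25, -23, -11, -7, -17, -15  ⇒  Σ = -98
Area = |Σ|/2 = 49.
Hole:
A_1→A_2: (2)(0) − (3)(0) = 0
A_2→A_3: (3)(2) − (3)(0) = 6
A_3→A_4: (3)(2) − (-2)(2) = 10
A_4→A_1: (-2)(0) − (2)(2) = -4
Σ = 12
Area = |Σ|/2 = 6.
Net area = 49 − 6 = 43.

43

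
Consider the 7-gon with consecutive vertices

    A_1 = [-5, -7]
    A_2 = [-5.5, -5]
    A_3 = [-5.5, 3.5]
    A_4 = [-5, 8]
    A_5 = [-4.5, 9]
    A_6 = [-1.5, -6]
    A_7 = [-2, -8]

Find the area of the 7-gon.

40.625

Apply the shoelace (surveyor's) formula: 2A = Σ (x_i·y_{i+1} − x_{i+1}·y_i), indices taken mod 7.
Cross-terms: -13.5, -46.75, -26.5, -9, 40.5, 0, -26  ⇒  Σ = -81.25
Area = |Σ|/2 = 40.625.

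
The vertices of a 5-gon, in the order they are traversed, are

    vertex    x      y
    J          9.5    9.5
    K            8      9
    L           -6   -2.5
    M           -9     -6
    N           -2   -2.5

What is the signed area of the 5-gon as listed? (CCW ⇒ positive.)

36.125

Σ = (9.5) + (34) + (13.5) + (10.5) + (4.75) = 72.25
Signed area = Σ/2 = 36.125 (positive ⇒ counter-clockwise traversal).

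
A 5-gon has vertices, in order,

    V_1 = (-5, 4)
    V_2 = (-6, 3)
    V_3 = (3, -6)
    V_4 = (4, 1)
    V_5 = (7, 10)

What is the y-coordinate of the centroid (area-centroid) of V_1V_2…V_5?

Apply the surveyor's formula. First the cross-terms c_i = x_i·y_{i+1} − x_{i+1}·y_i:
  9, 27, 27, 33, 78  ⇒  2A = 174, A = 87.
Then Σ (y_i + y_{i+1})·c_i = 1302, so ȳ = 1302 / (6·87) = 217/87.

217/87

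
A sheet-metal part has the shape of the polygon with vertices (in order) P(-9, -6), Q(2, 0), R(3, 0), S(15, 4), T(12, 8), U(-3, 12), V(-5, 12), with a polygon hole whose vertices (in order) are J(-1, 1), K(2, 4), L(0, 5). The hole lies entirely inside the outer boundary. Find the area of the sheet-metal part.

208.5

Outer boundary:
Σ = (12) + (0) + (12) + (72) + (168) + (24) + (138) = 426
Area = |Σ|/2 = 213.
Hole:
Apply the shoelace formula: 2A = Σ (x_i·y_{i+1} − x_{i+1}·y_i), indices taken mod 3.
J→K: (-1)(4) − (2)(1) = -6
K→L: (2)(5) − (0)(4) = 10
L→J: (0)(1) − (-1)(5) = 5
Σ = 9
Area = |Σ|/2 = 4.5.
Net area = 213 − 4.5 = 208.5.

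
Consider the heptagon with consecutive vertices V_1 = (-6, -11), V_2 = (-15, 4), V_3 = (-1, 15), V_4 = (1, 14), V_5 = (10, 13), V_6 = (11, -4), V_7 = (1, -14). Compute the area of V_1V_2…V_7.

Σ = (-189) + (-221) + (-29) + (-127) + (-183) + (-150) + (-95) = -994
Area = |Σ|/2 = 497.

497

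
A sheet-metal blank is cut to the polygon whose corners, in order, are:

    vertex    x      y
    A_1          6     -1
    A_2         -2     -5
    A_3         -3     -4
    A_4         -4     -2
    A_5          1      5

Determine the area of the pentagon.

Apply the surveyor's formula: 2A = Σ (x_i·y_{i+1} − x_{i+1}·y_i), indices taken mod 5.
Σ = (-32) + (-7) + (-10) + (-18) + (-31) = -98
Area = |Σ|/2 = 49.

49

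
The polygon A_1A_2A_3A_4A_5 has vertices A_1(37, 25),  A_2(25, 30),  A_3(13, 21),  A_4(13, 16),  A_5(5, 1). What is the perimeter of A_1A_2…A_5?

|A_1A_2| = √((-12)² + (5)²) = √169 = 13
|A_2A_3| = √((-12)² + (-9)²) = √225 = 15
|A_3A_4| = √((0)² + (-5)²) = √25 = 5
|A_4A_5| = √((-8)² + (-15)²) = √289 = 17
|A_5A_1| = √((32)² + (24)²) = √1600 = 40
Perimeter = 13 + 15 + 5 + 17 + 40 = 90.

90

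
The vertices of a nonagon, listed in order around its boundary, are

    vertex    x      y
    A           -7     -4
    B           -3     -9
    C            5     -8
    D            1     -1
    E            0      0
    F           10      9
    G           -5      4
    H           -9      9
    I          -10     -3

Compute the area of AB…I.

167.5

Σ = (51) + (69) + (3) + (0) + (0) + (85) + (-9) + (117) + (19) = 335
Area = |Σ|/2 = 167.5.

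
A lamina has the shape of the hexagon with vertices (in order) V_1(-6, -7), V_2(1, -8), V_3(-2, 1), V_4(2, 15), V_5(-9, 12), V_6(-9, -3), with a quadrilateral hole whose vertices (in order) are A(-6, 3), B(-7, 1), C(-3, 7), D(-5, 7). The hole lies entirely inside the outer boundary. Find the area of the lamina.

Outer boundary:
Apply the surveyor's formula: 2A = Σ (x_i·y_{i+1} − x_{i+1}·y_i), indices taken mod 6.
Σ = (55) + (-15) + (-32) + (159) + (135) + (45) = 347
Area = |Σ|/2 = 173.5.
Hole:
Apply the shoelace formula: 2A = Σ (x_i·y_{i+1} − x_{i+1}·y_i), indices taken mod 4.
Cross-terms: 15, -46, 14, 27  ⇒  Σ = 10
Area = |Σ|/2 = 5.
Net area = 173.5 − 5 = 168.5.

168.5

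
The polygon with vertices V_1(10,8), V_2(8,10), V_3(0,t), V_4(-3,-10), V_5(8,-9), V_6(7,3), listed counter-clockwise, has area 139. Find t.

2

Write out the shoelace sum; only the two edges meeting at V_3 involve t:
2·Area = [(8·t − 0·10) + (0·(-10) − (-3)·t)] + 256
       = 11·t + 256 = 278
⇒ t = 2.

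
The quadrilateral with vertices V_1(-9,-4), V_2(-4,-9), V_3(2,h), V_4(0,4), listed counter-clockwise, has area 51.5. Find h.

6

Write out the shoelace sum; only the two edges meeting at V_3 involve h:
2·Area = [((-4)·h − 2·(-9)) + (2·4 − 0·h)] + 101
       = -4·h + 127 = 103
⇒ h = 6.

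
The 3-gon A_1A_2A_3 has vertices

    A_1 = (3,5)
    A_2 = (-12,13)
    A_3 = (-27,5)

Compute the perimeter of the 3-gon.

64

|A_1A_2| = √((-15)² + (8)²) = √289 = 17
|A_2A_3| = √((-15)² + (-8)²) = √289 = 17
|A_3A_1| = √((30)² + (0)²) = √900 = 30
Perimeter = 17 + 17 + 30 = 64.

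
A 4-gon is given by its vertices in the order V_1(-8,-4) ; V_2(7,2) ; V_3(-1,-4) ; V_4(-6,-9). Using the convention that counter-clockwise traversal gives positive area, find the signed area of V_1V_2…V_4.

Cross-terms: 12, -26, -15, -48  ⇒  Σ = -77
Signed area = Σ/2 = -38.5 (negative ⇒ clockwise traversal).

-38.5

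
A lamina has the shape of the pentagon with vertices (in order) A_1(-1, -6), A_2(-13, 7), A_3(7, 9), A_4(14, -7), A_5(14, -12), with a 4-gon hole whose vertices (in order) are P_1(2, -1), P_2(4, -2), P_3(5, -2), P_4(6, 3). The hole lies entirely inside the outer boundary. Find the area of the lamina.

287.5

Outer boundary:
Apply the shoelace formula: 2A = Σ (x_i·y_{i+1} − x_{i+1}·y_i), indices taken mod 5.
Cross-terms: -85, -166, -175, -70, -96  ⇒  Σ = -592
Area = |Σ|/2 = 296.
Hole:
Apply the shoelace (surveyor's) formula: 2A = Σ (x_i·y_{i+1} − x_{i+1}·y_i), indices taken mod 4.
Σ = (0) + (2) + (27) + (-12) = 17
Area = |Σ|/2 = 8.5.
Net area = 296 − 8.5 = 287.5.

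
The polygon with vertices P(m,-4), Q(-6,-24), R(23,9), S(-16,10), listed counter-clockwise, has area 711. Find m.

-15

Write out the shoelace sum; only the two edges meeting at P involve m:
2·Area = [((-16)·(-4) − m·10) + (m·(-24) − (-6)·(-4))] + 872
       = -34·m + 912 = 1422
⇒ m = -15.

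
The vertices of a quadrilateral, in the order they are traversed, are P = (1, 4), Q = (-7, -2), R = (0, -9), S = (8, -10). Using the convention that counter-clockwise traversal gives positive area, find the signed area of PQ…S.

Apply the surveyor's formula: 2A = Σ (x_i·y_{i+1} − x_{i+1}·y_i), indices taken mod 4.
Cross-terms: 26, 63, 72, 42  ⇒  Σ = 203
Signed area = Σ/2 = 101.5 (positive ⇒ counter-clockwise traversal).

101.5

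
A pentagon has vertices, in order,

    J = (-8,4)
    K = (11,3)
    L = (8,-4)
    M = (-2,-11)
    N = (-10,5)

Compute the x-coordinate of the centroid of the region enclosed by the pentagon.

79/132

Apply Gauss's area formula. First the cross-terms c_i = x_i·y_{i+1} − x_{i+1}·y_i:
  -68, -68, -96, -120, 0  ⇒  2A = -352, A = -176.
Then Σ (x_i + x_{i+1})·c_i = -632, so x̄ = -632 / (6·(-176)) = 79/132.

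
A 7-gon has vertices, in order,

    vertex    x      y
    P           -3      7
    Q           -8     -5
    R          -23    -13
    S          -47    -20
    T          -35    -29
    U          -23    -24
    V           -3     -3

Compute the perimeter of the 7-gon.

122

|PQ| = √((-5)² + (-12)²) = √169 = 13
|QR| = √((-15)² + (-8)²) = √289 = 17
|RS| = √((-24)² + (-7)²) = √625 = 25
|ST| = √((12)² + (-9)²) = √225 = 15
|TU| = √((12)² + (5)²) = √169 = 13
|UV| = √((20)² + (21)²) = √841 = 29
|VP| = √((0)² + (10)²) = √100 = 10
Perimeter = 13 + 17 + 25 + 15 + 13 + 29 + 10 = 122.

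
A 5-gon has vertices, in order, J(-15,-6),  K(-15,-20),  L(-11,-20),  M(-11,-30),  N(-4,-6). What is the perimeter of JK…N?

|JK| = √((0)² + (-14)²) = √196 = 14
|KL| = √((4)² + (0)²) = √16 = 4
|LM| = √((0)² + (-10)²) = √100 = 10
|MN| = √((7)² + (24)²) = √625 = 25
|NJ| = √((-11)² + (0)²) = √121 = 11
Perimeter = 14 + 4 + 10 + 25 + 11 = 64.

64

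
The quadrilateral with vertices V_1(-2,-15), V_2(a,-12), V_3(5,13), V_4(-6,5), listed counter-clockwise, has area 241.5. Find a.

The doubled signed area Σ (x_i y_{i+1} − x_{i+1} y_i) is linear in a.
With a=0 it equals 287; the coefficient of a is 28 (from the two edges through V_2).
So 28·a + 287 = 2·241.5 = 483 ⇒ a = 7.

7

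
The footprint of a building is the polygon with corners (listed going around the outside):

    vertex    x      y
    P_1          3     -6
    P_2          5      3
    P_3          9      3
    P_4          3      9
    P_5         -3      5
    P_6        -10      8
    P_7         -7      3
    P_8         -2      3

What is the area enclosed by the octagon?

P_1→P_2: (3)(3) − (5)(-6) = 39
P_2→P_3: (5)(3) − (9)(3) = -12
P_3→P_4: (9)(9) − (3)(3) = 72
P_4→P_5: (3)(5) − (-3)(9) = 42
P_5→P_6: (-3)(8) − (-10)(5) = 26
P_6→P_7: (-10)(3) − (-7)(8) = 26
P_7→P_8: (-7)(3) − (-2)(3) = -15
P_8→P_1: (-2)(-6) − (3)(3) = 3
Σ = 181
Area = |Σ|/2 = 90.5.

90.5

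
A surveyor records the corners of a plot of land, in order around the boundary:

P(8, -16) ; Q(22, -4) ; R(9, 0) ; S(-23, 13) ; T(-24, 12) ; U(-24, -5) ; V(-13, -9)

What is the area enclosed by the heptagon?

674

Σ = (320) + (36) + (117) + (36) + (408) + (151) + (280) = 1348
Area = |Σ|/2 = 674.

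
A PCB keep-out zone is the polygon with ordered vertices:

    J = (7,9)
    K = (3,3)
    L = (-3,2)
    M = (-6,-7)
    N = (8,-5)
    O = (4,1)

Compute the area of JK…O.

Σ = (-6) + (15) + (33) + (86) + (28) + (29) = 185
Area = |Σ|/2 = 92.5.

92.5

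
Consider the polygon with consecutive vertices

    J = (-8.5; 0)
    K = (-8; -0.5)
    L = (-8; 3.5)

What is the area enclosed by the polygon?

Apply the shoelace formula: 2A = Σ (x_i·y_{i+1} − x_{i+1}·y_i), indices taken mod 3.
J→K: (-8.5)(-0.5) − (-8)(0) = 4.25
K→L: (-8)(3.5) − (-8)(-0.5) = -32
L→J: (-8)(0) − (-8.5)(3.5) = 29.75
Σ = 2
Area = |Σ|/2 = 1.

1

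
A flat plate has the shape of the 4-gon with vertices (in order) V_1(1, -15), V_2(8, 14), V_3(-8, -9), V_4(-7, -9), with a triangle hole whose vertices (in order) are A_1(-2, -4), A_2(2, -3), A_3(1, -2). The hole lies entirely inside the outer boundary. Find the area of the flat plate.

146

Outer boundary:
Σ = (134) + (40) + (9) + (114) = 297
Area = |Σ|/2 = 148.5.
Hole:
Σ = (14) + (-1) + (-8) = 5
Area = |Σ|/2 = 2.5.
Net area = 148.5 − 2.5 = 146.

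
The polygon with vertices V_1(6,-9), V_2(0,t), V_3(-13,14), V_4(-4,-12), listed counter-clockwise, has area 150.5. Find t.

-1

The doubled signed area Σ (x_i y_{i+1} − x_{i+1} y_i) is linear in t.
With t=0 it equals 320; the coefficient of t is 19 (from the two edges through V_2).
So 19·t + 320 = 2·150.5 = 301 ⇒ t = -1.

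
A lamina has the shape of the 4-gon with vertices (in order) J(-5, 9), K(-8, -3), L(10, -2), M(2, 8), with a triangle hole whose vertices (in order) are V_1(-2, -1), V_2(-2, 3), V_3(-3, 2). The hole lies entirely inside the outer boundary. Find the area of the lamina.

135.5

Outer boundary:
Cross-terms: 87, 46, 84, 58  ⇒  Σ = 275
Area = |Σ|/2 = 137.5.
Hole:
Cross-terms: -8, 5, 7  ⇒  Σ = 4
Area = |Σ|/2 = 2.
Net area = 137.5 − 2 = 135.5.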